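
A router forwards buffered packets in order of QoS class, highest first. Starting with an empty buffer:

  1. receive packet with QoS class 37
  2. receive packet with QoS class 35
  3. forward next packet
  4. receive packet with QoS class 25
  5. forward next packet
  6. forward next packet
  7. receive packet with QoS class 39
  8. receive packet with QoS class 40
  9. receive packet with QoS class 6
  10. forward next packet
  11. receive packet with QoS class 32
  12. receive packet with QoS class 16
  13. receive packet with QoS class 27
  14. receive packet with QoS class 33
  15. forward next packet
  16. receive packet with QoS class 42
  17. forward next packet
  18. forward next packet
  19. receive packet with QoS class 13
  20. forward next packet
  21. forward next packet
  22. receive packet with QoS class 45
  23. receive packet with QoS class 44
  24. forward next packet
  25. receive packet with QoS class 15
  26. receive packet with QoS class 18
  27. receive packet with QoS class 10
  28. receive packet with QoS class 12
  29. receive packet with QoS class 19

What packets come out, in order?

insert 37 → {37}
insert 35 → {37, 35}
forward next packet → 37; now {35}
insert 25 → {35, 25}
forward next packet → 35; now {25}
forward next packet → 25; now {}
insert 39 → {39}
insert 40 → {40, 39}
insert 6 → {40, 39, 6}
forward next packet → 40; now {39, 6}
insert 32 → {39, 32, 6}
insert 16 → {39, 32, 16, 6}
insert 27 → {39, 32, 27, 16, 6}
insert 33 → {39, 33, 32, 27, 16, 6}
forward next packet → 39; now {33, 32, 27, 16, 6}
insert 42 → {42, 33, 32, 27, 16, 6}
forward next packet → 42; now {33, 32, 27, 16, 6}
forward next packet → 33; now {32, 27, 16, 6}
insert 13 → {32, 27, 16, 13, 6}
forward next packet → 32; now {27, 16, 13, 6}
forward next packet → 27; now {16, 13, 6}
insert 45 → {45, 16, 13, 6}
insert 44 → {45, 44, 16, 13, 6}
forward next packet → 45; now {44, 16, 13, 6}
insert 15 → {44, 16, 15, 13, 6}
insert 18 → {44, 18, 16, 15, 13, 6}
insert 10 → {44, 18, 16, 15, 13, 10, 6}
insert 12 → {44, 18, 16, 15, 13, 12, 10, 6}
insert 19 → {44, 19, 18, 16, 15, 13, 12, 10, 6}

37 → 35 → 25 → 40 → 39 → 42 → 33 → 32 → 27 → 45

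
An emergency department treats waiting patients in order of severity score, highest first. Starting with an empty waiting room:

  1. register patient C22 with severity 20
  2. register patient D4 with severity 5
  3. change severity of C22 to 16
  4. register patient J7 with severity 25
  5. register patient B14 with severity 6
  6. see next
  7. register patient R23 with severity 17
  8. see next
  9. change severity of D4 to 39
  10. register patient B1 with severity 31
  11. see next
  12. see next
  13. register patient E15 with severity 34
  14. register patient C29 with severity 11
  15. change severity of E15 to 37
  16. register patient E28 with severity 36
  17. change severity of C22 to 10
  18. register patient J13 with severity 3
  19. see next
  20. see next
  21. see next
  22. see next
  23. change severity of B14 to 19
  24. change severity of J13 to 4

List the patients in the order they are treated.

J7 → R23 → D4 → B1 → E15 → E28 → C29 → C22

add C22 (severity 20) → {C22:20}
add D4 (severity 5) → {C22:20, D4:5}
update C22 to severity 16 → {C22:16, D4:5}
add J7 (severity 25) → {J7:25, C22:16, D4:5}
add B14 (severity 6) → {J7:25, C22:16, B14:6, D4:5}
see next → J7; now {C22:16, B14:6, D4:5}
add R23 (severity 17) → {R23:17, C22:16, B14:6, D4:5}
see next → R23; now {C22:16, B14:6, D4:5}
update D4 to severity 39 → {D4:39, C22:16, B14:6}
add B1 (severity 31) → {D4:39, B1:31, C22:16, B14:6}
see next → D4; now {B1:31, C22:16, B14:6}
see next → B1; now {C22:16, B14:6}
add E15 (severity 34) → {E15:34, C22:16, B14:6}
add C29 (severity 11) → {E15:34, C22:16, C29:11, B14:6}
update E15 to severity 37 → {E15:37, C22:16, C29:11, B14:6}
add E28 (severity 36) → {E15:37, E28:36, C22:16, C29:11, B14:6}
update C22 to severity 10 → {E15:37, E28:36, C29:11, C22:10, B14:6}
add J13 (severity 3) → {E15:37, E28:36, C29:11, C22:10, B14:6, J13:3}
see next → E15; now {E28:36, C29:11, C22:10, B14:6, J13:3}
see next → E28; now {C29:11, C22:10, B14:6, J13:3}
see next → C29; now {C22:10, B14:6, J13:3}
see next → C22; now {B14:6, J13:3}
update B14 to severity 19 → {B14:19, J13:3}
update J13 to severity 4 → {B14:19, J13:4}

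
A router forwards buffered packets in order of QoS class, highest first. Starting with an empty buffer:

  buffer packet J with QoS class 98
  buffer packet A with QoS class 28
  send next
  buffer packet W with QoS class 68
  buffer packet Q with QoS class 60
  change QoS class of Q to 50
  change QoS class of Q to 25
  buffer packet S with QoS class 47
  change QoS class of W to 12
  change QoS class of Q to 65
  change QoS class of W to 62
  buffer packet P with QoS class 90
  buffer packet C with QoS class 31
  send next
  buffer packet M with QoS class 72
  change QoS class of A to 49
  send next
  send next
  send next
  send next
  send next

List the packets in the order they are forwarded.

add J (QoS class 98) → {J:98}
add A (QoS class 28) → {J:98, A:28}
send next → J; now {A:28}
add W (QoS class 68) → {W:68, A:28}
add Q (QoS class 60) → {W:68, Q:60, A:28}
update Q to QoS class 50 → {W:68, Q:50, A:28}
update Q to QoS class 25 → {W:68, A:28, Q:25}
add S (QoS class 47) → {W:68, S:47, A:28, Q:25}
update W to QoS class 12 → {S:47, A:28, Q:25, W:12}
update Q to QoS class 65 → {Q:65, S:47, A:28, W:12}
update W to QoS class 62 → {Q:65, W:62, S:47, A:28}
add P (QoS class 90) → {P:90, Q:65, W:62, S:47, A:28}
add C (QoS class 31) → {P:90, Q:65, W:62, S:47, C:31, A:28}
send next → P; now {Q:65, W:62, S:47, C:31, A:28}
add M (QoS class 72) → {M:72, Q:65, W:62, S:47, C:31, A:28}
update A to QoS class 49 → {M:72, Q:65, W:62, A:49, S:47, C:31}
send next → M; now {Q:65, W:62, A:49, S:47, C:31}
send next → Q; now {W:62, A:49, S:47, C:31}
send next → W; now {A:49, S:47, C:31}
send next → A; now {S:47, C:31}
send next → S; now {C:31}

J, P, M, Q, W, A, S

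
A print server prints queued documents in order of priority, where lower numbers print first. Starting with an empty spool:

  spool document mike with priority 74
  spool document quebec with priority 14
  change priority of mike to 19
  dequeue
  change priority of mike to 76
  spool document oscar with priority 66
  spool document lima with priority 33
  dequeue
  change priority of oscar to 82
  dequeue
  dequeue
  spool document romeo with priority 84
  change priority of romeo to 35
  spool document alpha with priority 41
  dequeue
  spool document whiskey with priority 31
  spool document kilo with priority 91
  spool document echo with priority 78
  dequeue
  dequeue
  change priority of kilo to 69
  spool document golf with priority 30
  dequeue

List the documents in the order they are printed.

add mike (priority 74) → {mike:74}
add quebec (priority 14) → {quebec:14, mike:74}
update mike to priority 19 → {quebec:14, mike:19}
dequeue → quebec; now {mike:19}
update mike to priority 76 → {mike:76}
add oscar (priority 66) → {oscar:66, mike:76}
add lima (priority 33) → {lima:33, oscar:66, mike:76}
dequeue → lima; now {oscar:66, mike:76}
update oscar to priority 82 → {mike:76, oscar:82}
dequeue → mike; now {oscar:82}
dequeue → oscar; now {}
add romeo (priority 84) → {romeo:84}
update romeo to priority 35 → {romeo:35}
add alpha (priority 41) → {romeo:35, alpha:41}
dequeue → romeo; now {alpha:41}
add whiskey (priority 31) → {whiskey:31, alpha:41}
add kilo (priority 91) → {whiskey:31, alpha:41, kilo:91}
add echo (priority 78) → {whiskey:31, alpha:41, echo:78, kilo:91}
dequeue → whiskey; now {alpha:41, echo:78, kilo:91}
dequeue → alpha; now {echo:78, kilo:91}
update kilo to priority 69 → {kilo:69, echo:78}
add golf (priority 30) → {golf:30, kilo:69, echo:78}
dequeue → golf; now {kilo:69, echo:78}

quebec, lima, mike, oscar, romeo, whiskey, alpha, golf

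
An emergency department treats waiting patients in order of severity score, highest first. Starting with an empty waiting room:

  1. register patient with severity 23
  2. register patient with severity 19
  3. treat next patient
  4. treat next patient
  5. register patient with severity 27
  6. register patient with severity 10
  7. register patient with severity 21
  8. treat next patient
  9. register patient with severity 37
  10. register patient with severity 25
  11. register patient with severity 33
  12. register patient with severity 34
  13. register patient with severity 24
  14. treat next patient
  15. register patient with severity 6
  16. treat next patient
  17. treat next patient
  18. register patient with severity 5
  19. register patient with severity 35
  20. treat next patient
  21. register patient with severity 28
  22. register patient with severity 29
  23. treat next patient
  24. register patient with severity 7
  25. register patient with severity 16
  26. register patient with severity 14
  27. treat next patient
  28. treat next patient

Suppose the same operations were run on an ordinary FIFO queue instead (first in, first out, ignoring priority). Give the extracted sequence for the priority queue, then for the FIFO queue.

insert 23 → {23}
insert 19 → {23, 19}
treat next patient → 23; now {19}
treat next patient → 19; now {}
insert 27 → {27}
insert 10 → {27, 10}
insert 21 → {27, 21, 10}
treat next patient → 27; now {21, 10}
insert 37 → {37, 21, 10}
insert 25 → {37, 25, 21, 10}
insert 33 → {37, 33, 25, 21, 10}
insert 34 → {37, 34, 33, 25, 21, 10}
insert 24 → {37, 34, 33, 25, 24, 21, 10}
treat next patient → 37; now {34, 33, 25, 24, 21, 10}
insert 6 → {34, 33, 25, 24, 21, 10, 6}
treat next patient → 34; now {33, 25, 24, 21, 10, 6}
treat next patient → 33; now {25, 24, 21, 10, 6}
insert 5 → {25, 24, 21, 10, 6, 5}
insert 35 → {35, 25, 24, 21, 10, 6, 5}
treat next patient → 35; now {25, 24, 21, 10, 6, 5}
insert 28 → {28, 25, 24, 21, 10, 6, 5}
insert 29 → {29, 28, 25, 24, 21, 10, 6, 5}
treat next patient → 29; now {28, 25, 24, 21, 10, 6, 5}
insert 7 → {28, 25, 24, 21, 10, 7, 6, 5}
insert 16 → {28, 25, 24, 21, 16, 10, 7, 6, 5}
insert 14 → {28, 25, 24, 21, 16, 14, 10, 7, 6, 5}
treat next patient → 28; now {25, 24, 21, 16, 14, 10, 7, 6, 5}
treat next patient → 25; now {24, 21, 16, 14, 10, 7, 6, 5}

priority queue: [23, 19, 27, 37, 34, 33, 35, 29, 28, 25]; FIFO queue: 23 → 19 → 27 → 10 → 21 → 37 → 25 → 33 → 34 → 24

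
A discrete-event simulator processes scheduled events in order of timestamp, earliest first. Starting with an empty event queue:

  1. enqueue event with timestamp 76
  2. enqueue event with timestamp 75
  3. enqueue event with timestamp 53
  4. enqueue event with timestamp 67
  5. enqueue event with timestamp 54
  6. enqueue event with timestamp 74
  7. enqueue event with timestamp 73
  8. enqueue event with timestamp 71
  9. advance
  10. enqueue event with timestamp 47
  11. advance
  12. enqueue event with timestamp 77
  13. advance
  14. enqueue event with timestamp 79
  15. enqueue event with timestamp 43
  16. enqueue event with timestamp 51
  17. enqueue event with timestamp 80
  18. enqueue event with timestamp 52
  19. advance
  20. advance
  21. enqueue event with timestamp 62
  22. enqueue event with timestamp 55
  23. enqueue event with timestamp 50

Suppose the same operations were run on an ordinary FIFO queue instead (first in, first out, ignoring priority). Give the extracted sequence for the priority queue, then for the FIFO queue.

priority queue: 53 → 47 → 54 → 43 → 51; FIFO queue: 76 → 75 → 53 → 67 → 54

insert 76 → {76}
insert 75 → {75, 76}
insert 53 → {53, 75, 76}
insert 67 → {53, 67, 75, 76}
insert 54 → {53, 54, 67, 75, 76}
insert 74 → {53, 54, 67, 74, 75, 76}
insert 73 → {53, 54, 67, 73, 74, 75, 76}
insert 71 → {53, 54, 67, 71, 73, 74, 75, 76}
advance → 53; now {54, 67, 71, 73, 74, 75, 76}
insert 47 → {47, 54, 67, 71, 73, 74, 75, 76}
advance → 47; now {54, 67, 71, 73, 74, 75, 76}
insert 77 → {54, 67, 71, 73, 74, 75, 76, 77}
advance → 54; now {67, 71, 73, 74, 75, 76, 77}
insert 79 → {67, 71, 73, 74, 75, 76, 77, 79}
insert 43 → {43, 67, 71, 73, 74, 75, 76, 77, 79}
insert 51 → {43, 51, 67, 71, 73, 74, 75, 76, 77, 79}
insert 80 → {43, 51, 67, 71, 73, 74, 75, 76, 77, 79, 80}
insert 52 → {43, 51, 52, 67, 71, 73, 74, 75, 76, 77, 79, 80}
advance → 43; now {51, 52, 67, 71, 73, 74, 75, 76, 77, 79, 80}
advance → 51; now {52, 67, 71, 73, 74, 75, 76, 77, 79, 80}
insert 62 → {52, 62, 67, 71, 73, 74, 75, 76, 77, 79, 80}
insert 55 → {52, 55, 62, 67, 71, 73, 74, 75, 76, 77, 79, 80}
insert 50 → {50, 52, 55, 62, 67, 71, 73, 74, 75, 76, 77, 79, 80}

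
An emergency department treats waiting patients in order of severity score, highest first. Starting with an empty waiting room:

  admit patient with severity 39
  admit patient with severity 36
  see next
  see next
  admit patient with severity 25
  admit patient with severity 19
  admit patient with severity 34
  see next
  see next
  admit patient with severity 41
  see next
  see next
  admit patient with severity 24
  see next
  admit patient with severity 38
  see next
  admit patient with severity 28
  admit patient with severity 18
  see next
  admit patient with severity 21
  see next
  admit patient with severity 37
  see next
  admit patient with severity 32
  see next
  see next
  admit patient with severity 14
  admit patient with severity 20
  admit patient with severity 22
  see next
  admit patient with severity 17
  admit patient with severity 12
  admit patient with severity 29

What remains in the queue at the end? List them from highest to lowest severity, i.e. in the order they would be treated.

insert 39 → {39}
insert 36 → {39, 36}
see next → 39; now {36}
see next → 36; now {}
insert 25 → {25}
insert 19 → {25, 19}
insert 34 → {34, 25, 19}
see next → 34; now {25, 19}
see next → 25; now {19}
insert 41 → {41, 19}
see next → 41; now {19}
see next → 19; now {}
insert 24 → {24}
see next → 24; now {}
insert 38 → {38}
see next → 38; now {}
insert 28 → {28}
insert 18 → {28, 18}
see next → 28; now {18}
insert 21 → {21, 18}
see next → 21; now {18}
insert 37 → {37, 18}
see next → 37; now {18}
insert 32 → {32, 18}
see next → 32; now {18}
see next → 18; now {}
insert 14 → {14}
insert 20 → {20, 14}
insert 22 → {22, 20, 14}
see next → 22; now {20, 14}
insert 17 → {20, 17, 14}
insert 12 → {20, 17, 14, 12}
insert 29 → {29, 20, 17, 14, 12}

29 → 20 → 17 → 14 → 12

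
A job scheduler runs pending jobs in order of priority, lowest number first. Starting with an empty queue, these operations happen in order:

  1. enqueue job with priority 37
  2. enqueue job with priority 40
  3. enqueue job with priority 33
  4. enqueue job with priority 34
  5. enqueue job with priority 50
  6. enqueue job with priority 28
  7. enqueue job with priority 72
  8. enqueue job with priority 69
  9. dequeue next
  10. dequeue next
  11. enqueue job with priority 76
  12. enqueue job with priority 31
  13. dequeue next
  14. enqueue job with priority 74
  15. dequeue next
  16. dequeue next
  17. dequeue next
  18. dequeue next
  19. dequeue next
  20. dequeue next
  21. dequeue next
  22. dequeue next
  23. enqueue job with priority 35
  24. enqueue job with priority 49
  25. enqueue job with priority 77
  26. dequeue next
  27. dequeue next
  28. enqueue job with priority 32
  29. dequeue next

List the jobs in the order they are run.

insert 37 → {37}
insert 40 → {37, 40}
insert 33 → {33, 37, 40}
insert 34 → {33, 34, 37, 40}
insert 50 → {33, 34, 37, 40, 50}
insert 28 → {28, 33, 34, 37, 40, 50}
insert 72 → {28, 33, 34, 37, 40, 50, 72}
insert 69 → {28, 33, 34, 37, 40, 50, 69, 72}
dequeue next → 28; now {33, 34, 37, 40, 50, 69, 72}
dequeue next → 33; now {34, 37, 40, 50, 69, 72}
insert 76 → {34, 37, 40, 50, 69, 72, 76}
insert 31 → {31, 34, 37, 40, 50, 69, 72, 76}
dequeue next → 31; now {34, 37, 40, 50, 69, 72, 76}
insert 74 → {34, 37, 40, 50, 69, 72, 74, 76}
dequeue next → 34; now {37, 40, 50, 69, 72, 74, 76}
dequeue next → 37; now {40, 50, 69, 72, 74, 76}
dequeue next → 40; now {50, 69, 72, 74, 76}
dequeue next → 50; now {69, 72, 74, 76}
dequeue next → 69; now {72, 74, 76}
dequeue next → 72; now {74, 76}
dequeue next → 74; now {76}
dequeue next → 76; now {}
insert 35 → {35}
insert 49 → {35, 49}
insert 77 → {35, 49, 77}
dequeue next → 35; now {49, 77}
dequeue next → 49; now {77}
insert 32 → {32, 77}
dequeue next → 32; now {77}

28, 33, 31, 34, 37, 40, 50, 69, 72, 74, 76, 35, 49, 32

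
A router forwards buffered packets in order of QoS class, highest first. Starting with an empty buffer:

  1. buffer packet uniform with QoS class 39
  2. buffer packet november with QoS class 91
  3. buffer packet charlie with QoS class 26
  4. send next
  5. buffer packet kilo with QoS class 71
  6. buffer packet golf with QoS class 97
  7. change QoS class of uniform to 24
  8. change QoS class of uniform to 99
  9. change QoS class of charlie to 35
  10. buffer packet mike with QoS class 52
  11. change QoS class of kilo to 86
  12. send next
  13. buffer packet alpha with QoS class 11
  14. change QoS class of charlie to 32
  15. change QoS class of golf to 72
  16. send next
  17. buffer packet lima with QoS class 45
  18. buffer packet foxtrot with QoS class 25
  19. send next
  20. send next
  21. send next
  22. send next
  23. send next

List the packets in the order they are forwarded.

add uniform (QoS class 39) → {uniform:39}
add november (QoS class 91) → {november:91, uniform:39}
add charlie (QoS class 26) → {november:91, uniform:39, charlie:26}
send next → november; now {uniform:39, charlie:26}
add kilo (QoS class 71) → {kilo:71, uniform:39, charlie:26}
add golf (QoS class 97) → {golf:97, kilo:71, uniform:39, charlie:26}
update uniform to QoS class 24 → {golf:97, kilo:71, charlie:26, uniform:24}
update uniform to QoS class 99 → {uniform:99, golf:97, kilo:71, charlie:26}
update charlie to QoS class 35 → {uniform:99, golf:97, kilo:71, charlie:35}
add mike (QoS class 52) → {uniform:99, golf:97, kilo:71, mike:52, charlie:35}
update kilo to QoS class 86 → {uniform:99, golf:97, kilo:86, mike:52, charlie:35}
send next → uniform; now {golf:97, kilo:86, mike:52, charlie:35}
add alpha (QoS class 11) → {golf:97, kilo:86, mike:52, charlie:35, alpha:11}
update charlie to QoS class 32 → {golf:97, kilo:86, mike:52, charlie:32, alpha:11}
update golf to QoS class 72 → {kilo:86, golf:72, mike:52, charlie:32, alpha:11}
send next → kilo; now {golf:72, mike:52, charlie:32, alpha:11}
add lima (QoS class 45) → {golf:72, mike:52, lima:45, charlie:32, alpha:11}
add foxtrot (QoS class 25) → {golf:72, mike:52, lima:45, charlie:32, foxtrot:25, alpha:11}
send next → golf; now {mike:52, lima:45, charlie:32, foxtrot:25, alpha:11}
send next → mike; now {lima:45, charlie:32, foxtrot:25, alpha:11}
send next → lima; now {charlie:32, foxtrot:25, alpha:11}
send next → charlie; now {foxtrot:25, alpha:11}
send next → foxtrot; now {alpha:11}

[november, uniform, kilo, golf, mike, lima, charlie, foxtrot]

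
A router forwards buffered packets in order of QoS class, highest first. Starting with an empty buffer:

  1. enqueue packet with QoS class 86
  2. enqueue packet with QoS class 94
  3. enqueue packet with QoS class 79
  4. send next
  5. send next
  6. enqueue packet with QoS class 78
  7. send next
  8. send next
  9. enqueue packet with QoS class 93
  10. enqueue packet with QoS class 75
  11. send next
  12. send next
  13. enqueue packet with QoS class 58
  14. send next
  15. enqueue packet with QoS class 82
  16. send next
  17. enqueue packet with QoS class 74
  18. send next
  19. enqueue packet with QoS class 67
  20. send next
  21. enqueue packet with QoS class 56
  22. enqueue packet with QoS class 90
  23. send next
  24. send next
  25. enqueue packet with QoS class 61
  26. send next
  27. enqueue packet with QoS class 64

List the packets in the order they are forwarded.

94 → 86 → 79 → 78 → 93 → 75 → 58 → 82 → 74 → 67 → 90 → 56 → 61

insert 86 → {86}
insert 94 → {94, 86}
insert 79 → {94, 86, 79}
send next → 94; now {86, 79}
send next → 86; now {79}
insert 78 → {79, 78}
send next → 79; now {78}
send next → 78; now {}
insert 93 → {93}
insert 75 → {93, 75}
send next → 93; now {75}
send next → 75; now {}
insert 58 → {58}
send next → 58; now {}
insert 82 → {82}
send next → 82; now {}
insert 74 → {74}
send next → 74; now {}
insert 67 → {67}
send next → 67; now {}
insert 56 → {56}
insert 90 → {90, 56}
send next → 90; now {56}
send next → 56; now {}
insert 61 → {61}
send next → 61; now {}
insert 64 → {64}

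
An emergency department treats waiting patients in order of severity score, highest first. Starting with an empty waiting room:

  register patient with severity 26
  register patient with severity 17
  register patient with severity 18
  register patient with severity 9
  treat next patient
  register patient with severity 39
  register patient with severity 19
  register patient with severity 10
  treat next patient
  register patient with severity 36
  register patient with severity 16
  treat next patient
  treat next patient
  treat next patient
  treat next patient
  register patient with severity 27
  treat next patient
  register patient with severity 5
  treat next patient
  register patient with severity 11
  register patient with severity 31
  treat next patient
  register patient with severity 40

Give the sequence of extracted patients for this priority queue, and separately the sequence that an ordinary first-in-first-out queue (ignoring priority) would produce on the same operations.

priority queue: 26 → 39 → 36 → 19 → 18 → 17 → 27 → 16 → 31; FIFO queue: 26 → 17 → 18 → 9 → 39 → 19 → 10 → 36 → 16

insert 26 → {26}
insert 17 → {26, 17}
insert 18 → {26, 18, 17}
insert 9 → {26, 18, 17, 9}
treat next patient → 26; now {18, 17, 9}
insert 39 → {39, 18, 17, 9}
insert 19 → {39, 19, 18, 17, 9}
insert 10 → {39, 19, 18, 17, 10, 9}
treat next patient → 39; now {19, 18, 17, 10, 9}
insert 36 → {36, 19, 18, 17, 10, 9}
insert 16 → {36, 19, 18, 17, 16, 10, 9}
treat next patient → 36; now {19, 18, 17, 16, 10, 9}
treat next patient → 19; now {18, 17, 16, 10, 9}
treat next patient → 18; now {17, 16, 10, 9}
treat next patient → 17; now {16, 10, 9}
insert 27 → {27, 16, 10, 9}
treat next patient → 27; now {16, 10, 9}
insert 5 → {16, 10, 9, 5}
treat next patient → 16; now {10, 9, 5}
insert 11 → {11, 10, 9, 5}
insert 31 → {31, 11, 10, 9, 5}
treat next patient → 31; now {11, 10, 9, 5}
insert 40 → {40, 11, 10, 9, 5}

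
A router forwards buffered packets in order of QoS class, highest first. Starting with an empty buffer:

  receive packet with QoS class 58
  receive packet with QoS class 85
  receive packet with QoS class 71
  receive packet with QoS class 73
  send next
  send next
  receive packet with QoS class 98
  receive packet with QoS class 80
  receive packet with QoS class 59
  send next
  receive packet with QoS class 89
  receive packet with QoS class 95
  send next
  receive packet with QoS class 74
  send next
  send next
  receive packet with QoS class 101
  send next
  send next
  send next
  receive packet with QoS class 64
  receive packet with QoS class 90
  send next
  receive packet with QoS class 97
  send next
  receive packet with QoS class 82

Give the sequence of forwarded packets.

insert 58 → {58}
insert 85 → {85, 58}
insert 71 → {85, 71, 58}
insert 73 → {85, 73, 71, 58}
send next → 85; now {73, 71, 58}
send next → 73; now {71, 58}
insert 98 → {98, 71, 58}
insert 80 → {98, 80, 71, 58}
insert 59 → {98, 80, 71, 59, 58}
send next → 98; now {80, 71, 59, 58}
insert 89 → {89, 80, 71, 59, 58}
insert 95 → {95, 89, 80, 71, 59, 58}
send next → 95; now {89, 80, 71, 59, 58}
insert 74 → {89, 80, 74, 71, 59, 58}
send next → 89; now {80, 74, 71, 59, 58}
send next → 80; now {74, 71, 59, 58}
insert 101 → {101, 74, 71, 59, 58}
send next → 101; now {74, 71, 59, 58}
send next → 74; now {71, 59, 58}
send next → 71; now {59, 58}
insert 64 → {64, 59, 58}
insert 90 → {90, 64, 59, 58}
send next → 90; now {64, 59, 58}
insert 97 → {97, 64, 59, 58}
send next → 97; now {64, 59, 58}
insert 82 → {82, 64, 59, 58}

85, 73, 98, 95, 89, 80, 101, 74, 71, 90, 97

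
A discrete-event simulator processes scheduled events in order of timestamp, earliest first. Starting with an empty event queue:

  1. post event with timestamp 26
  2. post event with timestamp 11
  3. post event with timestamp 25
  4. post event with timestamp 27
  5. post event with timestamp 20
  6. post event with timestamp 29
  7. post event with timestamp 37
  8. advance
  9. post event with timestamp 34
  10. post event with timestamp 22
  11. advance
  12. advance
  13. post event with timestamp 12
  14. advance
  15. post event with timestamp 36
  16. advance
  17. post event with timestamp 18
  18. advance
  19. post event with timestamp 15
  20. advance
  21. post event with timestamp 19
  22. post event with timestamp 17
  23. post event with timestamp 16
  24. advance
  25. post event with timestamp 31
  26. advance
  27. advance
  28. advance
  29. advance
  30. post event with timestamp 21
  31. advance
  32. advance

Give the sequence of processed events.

[11, 20, 22, 12, 25, 18, 15, 16, 17, 19, 26, 27, 21, 29]

insert 26 → {26}
insert 11 → {11, 26}
insert 25 → {11, 25, 26}
insert 27 → {11, 25, 26, 27}
insert 20 → {11, 20, 25, 26, 27}
insert 29 → {11, 20, 25, 26, 27, 29}
insert 37 → {11, 20, 25, 26, 27, 29, 37}
advance → 11; now {20, 25, 26, 27, 29, 37}
insert 34 → {20, 25, 26, 27, 29, 34, 37}
insert 22 → {20, 22, 25, 26, 27, 29, 34, 37}
advance → 20; now {22, 25, 26, 27, 29, 34, 37}
advance → 22; now {25, 26, 27, 29, 34, 37}
insert 12 → {12, 25, 26, 27, 29, 34, 37}
advance → 12; now {25, 26, 27, 29, 34, 37}
insert 36 → {25, 26, 27, 29, 34, 36, 37}
advance → 25; now {26, 27, 29, 34, 36, 37}
insert 18 → {18, 26, 27, 29, 34, 36, 37}
advance → 18; now {26, 27, 29, 34, 36, 37}
insert 15 → {15, 26, 27, 29, 34, 36, 37}
advance → 15; now {26, 27, 29, 34, 36, 37}
insert 19 → {19, 26, 27, 29, 34, 36, 37}
insert 17 → {17, 19, 26, 27, 29, 34, 36, 37}
insert 16 → {16, 17, 19, 26, 27, 29, 34, 36, 37}
advance → 16; now {17, 19, 26, 27, 29, 34, 36, 37}
insert 31 → {17, 19, 26, 27, 29, 31, 34, 36, 37}
advance → 17; now {19, 26, 27, 29, 31, 34, 36, 37}
advance → 19; now {26, 27, 29, 31, 34, 36, 37}
advance → 26; now {27, 29, 31, 34, 36, 37}
advance → 27; now {29, 31, 34, 36, 37}
insert 21 → {21, 29, 31, 34, 36, 37}
advance → 21; now {29, 31, 34, 36, 37}
advance → 29; now {31, 34, 36, 37}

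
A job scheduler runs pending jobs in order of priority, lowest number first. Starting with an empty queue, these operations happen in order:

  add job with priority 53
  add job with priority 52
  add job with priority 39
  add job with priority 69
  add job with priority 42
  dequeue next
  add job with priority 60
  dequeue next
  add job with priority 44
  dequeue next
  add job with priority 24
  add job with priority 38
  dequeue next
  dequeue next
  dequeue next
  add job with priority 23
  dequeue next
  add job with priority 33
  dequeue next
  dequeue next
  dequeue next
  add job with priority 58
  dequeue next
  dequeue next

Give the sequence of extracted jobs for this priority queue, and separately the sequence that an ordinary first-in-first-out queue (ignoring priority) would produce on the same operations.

insert 53 → {53}
insert 52 → {52, 53}
insert 39 → {39, 52, 53}
insert 69 → {39, 52, 53, 69}
insert 42 → {39, 42, 52, 53, 69}
dequeue next → 39; now {42, 52, 53, 69}
insert 60 → {42, 52, 53, 60, 69}
dequeue next → 42; now {52, 53, 60, 69}
insert 44 → {44, 52, 53, 60, 69}
dequeue next → 44; now {52, 53, 60, 69}
insert 24 → {24, 52, 53, 60, 69}
insert 38 → {24, 38, 52, 53, 60, 69}
dequeue next → 24; now {38, 52, 53, 60, 69}
dequeue next → 38; now {52, 53, 60, 69}
dequeue next → 52; now {53, 60, 69}
insert 23 → {23, 53, 60, 69}
dequeue next → 23; now {53, 60, 69}
insert 33 → {33, 53, 60, 69}
dequeue next → 33; now {53, 60, 69}
dequeue next → 53; now {60, 69}
dequeue next → 60; now {69}
insert 58 → {58, 69}
dequeue next → 58; now {69}
dequeue next → 69; now {}

priority queue: 39, 42, 44, 24, 38, 52, 23, 33, 53, 60, 58, 69; FIFO queue: [53, 52, 39, 69, 42, 60, 44, 24, 38, 23, 33, 58]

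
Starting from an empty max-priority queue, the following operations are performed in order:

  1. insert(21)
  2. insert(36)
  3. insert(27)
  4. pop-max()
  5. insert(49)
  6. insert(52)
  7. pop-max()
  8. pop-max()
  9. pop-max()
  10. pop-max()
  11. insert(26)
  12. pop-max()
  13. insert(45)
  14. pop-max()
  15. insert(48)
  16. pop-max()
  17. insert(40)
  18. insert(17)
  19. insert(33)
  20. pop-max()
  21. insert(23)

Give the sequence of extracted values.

[36, 52, 49, 27, 21, 26, 45, 48, 40]

insert 21 → {21}
insert 36 → {36, 21}
insert 27 → {36, 27, 21}
pop-max → 36; now {27, 21}
insert 49 → {49, 27, 21}
insert 52 → {52, 49, 27, 21}
pop-max → 52; now {49, 27, 21}
pop-max → 49; now {27, 21}
pop-max → 27; now {21}
pop-max → 21; now {}
insert 26 → {26}
pop-max → 26; now {}
insert 45 → {45}
pop-max → 45; now {}
insert 48 → {48}
pop-max → 48; now {}
insert 40 → {40}
insert 17 → {40, 17}
insert 33 → {40, 33, 17}
pop-max → 40; now {33, 17}
insert 23 → {33, 23, 17}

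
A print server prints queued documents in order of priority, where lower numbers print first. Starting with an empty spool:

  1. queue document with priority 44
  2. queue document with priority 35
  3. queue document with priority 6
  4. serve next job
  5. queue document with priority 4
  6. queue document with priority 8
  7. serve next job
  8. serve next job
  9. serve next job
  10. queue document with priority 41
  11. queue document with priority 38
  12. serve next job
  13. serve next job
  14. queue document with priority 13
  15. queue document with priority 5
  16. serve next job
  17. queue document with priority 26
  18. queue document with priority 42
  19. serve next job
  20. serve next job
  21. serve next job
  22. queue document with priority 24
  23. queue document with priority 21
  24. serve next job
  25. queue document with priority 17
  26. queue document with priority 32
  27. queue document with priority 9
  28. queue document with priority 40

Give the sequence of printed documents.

6, 4, 8, 35, 38, 41, 5, 13, 26, 42, 21

insert 44 → {44}
insert 35 → {35, 44}
insert 6 → {6, 35, 44}
serve next job → 6; now {35, 44}
insert 4 → {4, 35, 44}
insert 8 → {4, 8, 35, 44}
serve next job → 4; now {8, 35, 44}
serve next job → 8; now {35, 44}
serve next job → 35; now {44}
insert 41 → {41, 44}
insert 38 → {38, 41, 44}
serve next job → 38; now {41, 44}
serve next job → 41; now {44}
insert 13 → {13, 44}
insert 5 → {5, 13, 44}
serve next job → 5; now {13, 44}
insert 26 → {13, 26, 44}
insert 42 → {13, 26, 42, 44}
serve next job → 13; now {26, 42, 44}
serve next job → 26; now {42, 44}
serve next job → 42; now {44}
insert 24 → {24, 44}
insert 21 → {21, 24, 44}
serve next job → 21; now {24, 44}
insert 17 → {17, 24, 44}
insert 32 → {17, 24, 32, 44}
insert 9 → {9, 17, 24, 32, 44}
insert 40 → {9, 17, 24, 32, 40, 44}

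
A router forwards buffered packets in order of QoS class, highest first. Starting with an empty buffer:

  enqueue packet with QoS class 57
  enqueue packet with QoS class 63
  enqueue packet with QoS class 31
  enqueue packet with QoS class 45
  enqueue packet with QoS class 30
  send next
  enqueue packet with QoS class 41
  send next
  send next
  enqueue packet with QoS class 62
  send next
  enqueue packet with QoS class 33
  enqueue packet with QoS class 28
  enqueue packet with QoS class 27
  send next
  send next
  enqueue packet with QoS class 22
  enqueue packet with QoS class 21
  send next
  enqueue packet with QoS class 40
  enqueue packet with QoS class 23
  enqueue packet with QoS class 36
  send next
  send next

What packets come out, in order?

63, 57, 45, 62, 41, 33, 31, 40, 36

insert 57 → {57}
insert 63 → {63, 57}
insert 31 → {63, 57, 31}
insert 45 → {63, 57, 45, 31}
insert 30 → {63, 57, 45, 31, 30}
send next → 63; now {57, 45, 31, 30}
insert 41 → {57, 45, 41, 31, 30}
send next → 57; now {45, 41, 31, 30}
send next → 45; now {41, 31, 30}
insert 62 → {62, 41, 31, 30}
send next → 62; now {41, 31, 30}
insert 33 → {41, 33, 31, 30}
insert 28 → {41, 33, 31, 30, 28}
insert 27 → {41, 33, 31, 30, 28, 27}
send next → 41; now {33, 31, 30, 28, 27}
send next → 33; now {31, 30, 28, 27}
insert 22 → {31, 30, 28, 27, 22}
insert 21 → {31, 30, 28, 27, 22, 21}
send next → 31; now {30, 28, 27, 22, 21}
insert 40 → {40, 30, 28, 27, 22, 21}
insert 23 → {40, 30, 28, 27, 23, 22, 21}
insert 36 → {40, 36, 30, 28, 27, 23, 22, 21}
send next → 40; now {36, 30, 28, 27, 23, 22, 21}
send next → 36; now {30, 28, 27, 23, 22, 21}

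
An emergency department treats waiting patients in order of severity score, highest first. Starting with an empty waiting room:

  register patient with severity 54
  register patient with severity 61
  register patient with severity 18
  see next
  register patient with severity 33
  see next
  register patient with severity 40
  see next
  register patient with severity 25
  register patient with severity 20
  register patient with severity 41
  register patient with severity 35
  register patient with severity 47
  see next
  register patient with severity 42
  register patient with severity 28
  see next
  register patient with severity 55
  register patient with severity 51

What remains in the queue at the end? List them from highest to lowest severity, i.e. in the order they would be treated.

insert 54 → {54}
insert 61 → {61, 54}
insert 18 → {61, 54, 18}
see next → 61; now {54, 18}
insert 33 → {54, 33, 18}
see next → 54; now {33, 18}
insert 40 → {40, 33, 18}
see next → 40; now {33, 18}
insert 25 → {33, 25, 18}
insert 20 → {33, 25, 20, 18}
insert 41 → {41, 33, 25, 20, 18}
insert 35 → {41, 35, 33, 25, 20, 18}
insert 47 → {47, 41, 35, 33, 25, 20, 18}
see next → 47; now {41, 35, 33, 25, 20, 18}
insert 42 → {42, 41, 35, 33, 25, 20, 18}
insert 28 → {42, 41, 35, 33, 28, 25, 20, 18}
see next → 42; now {41, 35, 33, 28, 25, 20, 18}
insert 55 → {55, 41, 35, 33, 28, 25, 20, 18}
insert 51 → {55, 51, 41, 35, 33, 28, 25, 20, 18}

[55, 51, 41, 35, 33, 28, 25, 20, 18]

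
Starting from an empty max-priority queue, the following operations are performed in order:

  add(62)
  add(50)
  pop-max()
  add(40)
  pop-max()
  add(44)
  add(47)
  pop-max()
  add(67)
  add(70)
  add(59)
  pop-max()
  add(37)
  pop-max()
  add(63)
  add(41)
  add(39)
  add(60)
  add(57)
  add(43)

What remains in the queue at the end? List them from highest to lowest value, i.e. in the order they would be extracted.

63 → 60 → 59 → 57 → 44 → 43 → 41 → 40 → 39 → 37

insert 62 → {62}
insert 50 → {62, 50}
pop-max → 62; now {50}
insert 40 → {50, 40}
pop-max → 50; now {40}
insert 44 → {44, 40}
insert 47 → {47, 44, 40}
pop-max → 47; now {44, 40}
insert 67 → {67, 44, 40}
insert 70 → {70, 67, 44, 40}
insert 59 → {70, 67, 59, 44, 40}
pop-max → 70; now {67, 59, 44, 40}
insert 37 → {67, 59, 44, 40, 37}
pop-max → 67; now {59, 44, 40, 37}
insert 63 → {63, 59, 44, 40, 37}
insert 41 → {63, 59, 44, 41, 40, 37}
insert 39 → {63, 59, 44, 41, 40, 39, 37}
insert 60 → {63, 60, 59, 44, 41, 40, 39, 37}
insert 57 → {63, 60, 59, 57, 44, 41, 40, 39, 37}
insert 43 → {63, 60, 59, 57, 44, 43, 41, 40, 39, 37}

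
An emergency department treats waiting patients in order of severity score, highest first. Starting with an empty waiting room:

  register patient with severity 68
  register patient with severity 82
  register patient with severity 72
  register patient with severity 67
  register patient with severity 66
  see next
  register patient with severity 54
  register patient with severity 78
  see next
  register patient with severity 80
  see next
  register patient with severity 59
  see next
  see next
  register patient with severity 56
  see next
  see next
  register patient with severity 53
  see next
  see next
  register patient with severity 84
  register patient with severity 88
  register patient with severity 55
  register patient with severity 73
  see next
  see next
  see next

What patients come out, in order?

[82, 78, 80, 72, 68, 67, 66, 59, 56, 88, 84, 73]

insert 68 → {68}
insert 82 → {82, 68}
insert 72 → {82, 72, 68}
insert 67 → {82, 72, 68, 67}
insert 66 → {82, 72, 68, 67, 66}
see next → 82; now {72, 68, 67, 66}
insert 54 → {72, 68, 67, 66, 54}
insert 78 → {78, 72, 68, 67, 66, 54}
see next → 78; now {72, 68, 67, 66, 54}
insert 80 → {80, 72, 68, 67, 66, 54}
see next → 80; now {72, 68, 67, 66, 54}
insert 59 → {72, 68, 67, 66, 59, 54}
see next → 72; now {68, 67, 66, 59, 54}
see next → 68; now {67, 66, 59, 54}
insert 56 → {67, 66, 59, 56, 54}
see next → 67; now {66, 59, 56, 54}
see next → 66; now {59, 56, 54}
insert 53 → {59, 56, 54, 53}
see next → 59; now {56, 54, 53}
see next → 56; now {54, 53}
insert 84 → {84, 54, 53}
insert 88 → {88, 84, 54, 53}
insert 55 → {88, 84, 55, 54, 53}
insert 73 → {88, 84, 73, 55, 54, 53}
see next → 88; now {84, 73, 55, 54, 53}
see next → 84; now {73, 55, 54, 53}
see next → 73; now {55, 54, 53}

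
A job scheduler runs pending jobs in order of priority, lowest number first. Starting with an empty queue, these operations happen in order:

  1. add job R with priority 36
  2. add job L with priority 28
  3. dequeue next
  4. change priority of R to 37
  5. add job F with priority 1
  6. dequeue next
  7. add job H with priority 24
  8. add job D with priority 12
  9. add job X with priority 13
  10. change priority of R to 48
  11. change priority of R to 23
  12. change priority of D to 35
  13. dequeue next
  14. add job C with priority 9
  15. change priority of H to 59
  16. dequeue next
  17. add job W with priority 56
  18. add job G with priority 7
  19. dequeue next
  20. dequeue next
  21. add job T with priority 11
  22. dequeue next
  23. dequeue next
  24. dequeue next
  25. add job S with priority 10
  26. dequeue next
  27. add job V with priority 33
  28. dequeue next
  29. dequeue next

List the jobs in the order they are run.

add R (priority 36) → {R:36}
add L (priority 28) → {L:28, R:36}
dequeue next → L; now {R:36}
update R to priority 37 → {R:37}
add F (priority 1) → {F:1, R:37}
dequeue next → F; now {R:37}
add H (priority 24) → {H:24, R:37}
add D (priority 12) → {D:12, H:24, R:37}
add X (priority 13) → {D:12, X:13, H:24, R:37}
update R to priority 48 → {D:12, X:13, H:24, R:48}
update R to priority 23 → {D:12, X:13, R:23, H:24}
update D to priority 35 → {X:13, R:23, H:24, D:35}
dequeue next → X; now {R:23, H:24, D:35}
add C (priority 9) → {C:9, R:23, H:24, D:35}
update H to priority 59 → {C:9, R:23, D:35, H:59}
dequeue next → C; now {R:23, D:35, H:59}
add W (priority 56) → {R:23, D:35, W:56, H:59}
add G (priority 7) → {G:7, R:23, D:35, W:56, H:59}
dequeue next → G; now {R:23, D:35, W:56, H:59}
dequeue next → R; now {D:35, W:56, H:59}
add T (priority 11) → {T:11, D:35, W:56, H:59}
dequeue next → T; now {D:35, W:56, H:59}
dequeue next → D; now {W:56, H:59}
dequeue next → W; now {H:59}
add S (priority 10) → {S:10, H:59}
dequeue next → S; now {H:59}
add V (priority 33) → {V:33, H:59}
dequeue next → V; now {H:59}
dequeue next → H; now {}

[L, F, X, C, G, R, T, D, W, S, V, H]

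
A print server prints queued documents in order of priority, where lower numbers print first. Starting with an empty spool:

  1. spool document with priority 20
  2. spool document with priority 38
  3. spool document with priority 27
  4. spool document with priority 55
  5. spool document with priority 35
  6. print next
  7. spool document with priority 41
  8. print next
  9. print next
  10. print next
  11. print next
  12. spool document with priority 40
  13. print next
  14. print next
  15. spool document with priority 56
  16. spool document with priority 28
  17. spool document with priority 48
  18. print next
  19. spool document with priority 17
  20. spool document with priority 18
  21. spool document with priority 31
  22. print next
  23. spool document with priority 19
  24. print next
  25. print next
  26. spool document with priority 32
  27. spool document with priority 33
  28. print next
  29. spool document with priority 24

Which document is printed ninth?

insert 20 → {20}
insert 38 → {20, 38}
insert 27 → {20, 27, 38}
insert 55 → {20, 27, 38, 55}
insert 35 → {20, 27, 35, 38, 55}
print next → 20; now {27, 35, 38, 55}
insert 41 → {27, 35, 38, 41, 55}
print next → 27; now {35, 38, 41, 55}
print next → 35; now {38, 41, 55}
print next → 38; now {41, 55}
print next → 41; now {55}
insert 40 → {40, 55}
print next → 40; now {55}
print next → 55; now {}
insert 56 → {56}
insert 28 → {28, 56}
insert 48 → {28, 48, 56}
print next → 28; now {48, 56}
insert 17 → {17, 48, 56}
insert 18 → {17, 18, 48, 56}
insert 31 → {17, 18, 31, 48, 56}
print next → 17; now {18, 31, 48, 56}
insert 19 → {18, 19, 31, 48, 56}
print next → 18; now {19, 31, 48, 56}
print next → 19; now {31, 48, 56}
insert 32 → {31, 32, 48, 56}
insert 33 → {31, 32, 33, 48, 56}
print next → 31; now {32, 33, 48, 56}
insert 24 → {24, 32, 33, 48, 56}

17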